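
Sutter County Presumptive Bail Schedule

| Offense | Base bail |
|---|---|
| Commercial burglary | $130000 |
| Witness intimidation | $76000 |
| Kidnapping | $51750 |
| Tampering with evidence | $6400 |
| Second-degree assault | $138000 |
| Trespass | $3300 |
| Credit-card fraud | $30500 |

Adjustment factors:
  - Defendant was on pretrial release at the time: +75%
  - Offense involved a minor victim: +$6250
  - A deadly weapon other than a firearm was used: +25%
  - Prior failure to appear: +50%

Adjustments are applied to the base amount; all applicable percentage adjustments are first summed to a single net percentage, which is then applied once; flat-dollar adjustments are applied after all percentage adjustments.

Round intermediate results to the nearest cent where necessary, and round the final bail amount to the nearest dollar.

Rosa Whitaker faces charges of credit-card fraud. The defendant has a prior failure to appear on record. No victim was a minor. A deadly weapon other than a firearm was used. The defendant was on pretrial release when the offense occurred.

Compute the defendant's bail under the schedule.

Base amounts from the schedule: credit-card fraud $30500.
Single charge. Combined base = $30500.
Net percentage adjustment: +75% +25% +50% = +150%. $30500 × 2.5 = $76250.

$76250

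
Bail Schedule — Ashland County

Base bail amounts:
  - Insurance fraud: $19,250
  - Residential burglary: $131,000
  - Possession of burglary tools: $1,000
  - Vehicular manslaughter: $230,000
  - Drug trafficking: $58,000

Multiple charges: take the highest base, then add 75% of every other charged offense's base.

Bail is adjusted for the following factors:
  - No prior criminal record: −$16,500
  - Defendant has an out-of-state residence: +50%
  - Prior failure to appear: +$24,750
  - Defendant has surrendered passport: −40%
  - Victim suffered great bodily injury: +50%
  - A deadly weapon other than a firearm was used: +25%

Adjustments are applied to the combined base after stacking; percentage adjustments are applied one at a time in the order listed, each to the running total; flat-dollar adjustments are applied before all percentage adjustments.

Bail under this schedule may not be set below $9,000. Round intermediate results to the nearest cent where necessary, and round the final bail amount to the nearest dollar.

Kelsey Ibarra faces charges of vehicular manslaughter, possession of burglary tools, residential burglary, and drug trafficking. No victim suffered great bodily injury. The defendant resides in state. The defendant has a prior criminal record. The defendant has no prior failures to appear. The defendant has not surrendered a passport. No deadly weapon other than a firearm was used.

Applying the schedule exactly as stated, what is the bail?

$372,500

Base amounts from the schedule: vehicular manslaughter $230,000; possession of burglary tools $1,000; residential burglary $131,000; drug trafficking $58,000.
Stacking rule: highest base plus 75% of each additional charge. Highest is vehicular manslaughter at $230,000. Additional: $1,000 × 75% = $750; $131,000 × 75% = $98,250; $58,000 × 75% = $43,500. Combined base = $230,000 + $142,500 = $372,500.
No adjustment factors apply to this defendant.
$372,500 is at or above the $9,000 minimum.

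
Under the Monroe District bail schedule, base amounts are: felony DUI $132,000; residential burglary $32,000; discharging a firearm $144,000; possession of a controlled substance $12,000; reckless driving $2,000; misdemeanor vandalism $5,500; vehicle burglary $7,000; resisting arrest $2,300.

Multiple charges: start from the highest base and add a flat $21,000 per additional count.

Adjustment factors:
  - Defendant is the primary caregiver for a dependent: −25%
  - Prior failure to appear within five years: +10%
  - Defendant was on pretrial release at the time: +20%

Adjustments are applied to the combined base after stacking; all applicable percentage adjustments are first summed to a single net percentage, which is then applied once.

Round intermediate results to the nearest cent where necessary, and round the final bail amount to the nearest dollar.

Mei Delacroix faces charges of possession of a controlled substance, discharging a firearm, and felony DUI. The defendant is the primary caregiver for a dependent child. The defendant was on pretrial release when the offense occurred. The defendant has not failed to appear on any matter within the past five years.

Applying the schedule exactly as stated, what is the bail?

$176,700

Base amounts from the schedule: possession of a controlled substance $12,000; discharging a firearm $144,000; felony DUI $132,000.
Stacking rule: highest base plus $21,000 per additional charge. Highest is discharging a firearm at $144,000; 2 additional charges → +$42,000. Combined base = $186,000.
Net percentage adjustment: −25% +20% = −5%. $186,000 × 0.95 = $176,700.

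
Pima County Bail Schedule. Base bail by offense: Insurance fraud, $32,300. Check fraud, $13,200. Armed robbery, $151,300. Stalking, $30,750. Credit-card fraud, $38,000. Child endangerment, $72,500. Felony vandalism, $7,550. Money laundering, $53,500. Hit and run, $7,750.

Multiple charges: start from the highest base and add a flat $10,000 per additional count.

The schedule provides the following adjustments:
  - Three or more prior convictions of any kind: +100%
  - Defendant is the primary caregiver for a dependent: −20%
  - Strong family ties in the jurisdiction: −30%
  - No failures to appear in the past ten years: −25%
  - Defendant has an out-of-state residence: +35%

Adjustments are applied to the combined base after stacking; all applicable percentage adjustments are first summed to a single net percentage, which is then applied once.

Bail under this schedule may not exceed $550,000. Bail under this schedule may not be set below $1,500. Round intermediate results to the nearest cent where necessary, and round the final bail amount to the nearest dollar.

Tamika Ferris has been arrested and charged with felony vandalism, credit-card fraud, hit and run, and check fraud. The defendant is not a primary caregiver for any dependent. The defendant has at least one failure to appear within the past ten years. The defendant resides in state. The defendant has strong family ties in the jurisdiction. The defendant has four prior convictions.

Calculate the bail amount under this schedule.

$115,600

Base amounts from the schedule: felony vandalism $7,550; credit-card fraud $38,000; hit and run $7,750; check fraud $13,200.
Stacking rule: highest base plus $10,000 per additional charge. Highest is credit-card fraud at $38,000; 3 additional charges → +$30,000. Combined base = $68,000.
Net percentage adjustment: +100% −30% = +70%. $68,000 × 1.7 = $115,600.
$115,600 is within the $550,000 maximum.
$115,600 is at or above the $1,500 minimum.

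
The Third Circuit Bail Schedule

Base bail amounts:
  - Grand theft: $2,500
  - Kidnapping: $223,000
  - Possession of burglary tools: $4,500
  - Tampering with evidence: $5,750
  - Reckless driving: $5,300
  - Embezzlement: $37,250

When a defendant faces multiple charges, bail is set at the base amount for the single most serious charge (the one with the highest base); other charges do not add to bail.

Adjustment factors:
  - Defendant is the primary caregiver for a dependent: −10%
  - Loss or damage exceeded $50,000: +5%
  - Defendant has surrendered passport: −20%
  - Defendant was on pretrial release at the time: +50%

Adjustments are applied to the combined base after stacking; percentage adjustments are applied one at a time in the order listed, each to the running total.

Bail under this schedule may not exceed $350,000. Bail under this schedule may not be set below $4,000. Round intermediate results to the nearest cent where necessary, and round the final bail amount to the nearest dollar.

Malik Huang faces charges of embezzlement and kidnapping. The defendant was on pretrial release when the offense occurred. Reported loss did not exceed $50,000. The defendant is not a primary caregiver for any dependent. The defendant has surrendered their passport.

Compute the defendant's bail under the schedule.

$267,600

Base amounts from the schedule: embezzlement $37,250; kidnapping $223,000.
Stacking rule: use the highest base only. Highest is kidnapping at $223,000. Combined base = $223,000.
Defendant has surrendered passport (−20%): $223,000 × 0.8 = $178,400.
Defendant was on pretrial release at the time (+50%): $178,400 × 1.5 = $267,600.
$267,600 is within the $350,000 maximum.
$267,600 is at or above the $4,000 minimum.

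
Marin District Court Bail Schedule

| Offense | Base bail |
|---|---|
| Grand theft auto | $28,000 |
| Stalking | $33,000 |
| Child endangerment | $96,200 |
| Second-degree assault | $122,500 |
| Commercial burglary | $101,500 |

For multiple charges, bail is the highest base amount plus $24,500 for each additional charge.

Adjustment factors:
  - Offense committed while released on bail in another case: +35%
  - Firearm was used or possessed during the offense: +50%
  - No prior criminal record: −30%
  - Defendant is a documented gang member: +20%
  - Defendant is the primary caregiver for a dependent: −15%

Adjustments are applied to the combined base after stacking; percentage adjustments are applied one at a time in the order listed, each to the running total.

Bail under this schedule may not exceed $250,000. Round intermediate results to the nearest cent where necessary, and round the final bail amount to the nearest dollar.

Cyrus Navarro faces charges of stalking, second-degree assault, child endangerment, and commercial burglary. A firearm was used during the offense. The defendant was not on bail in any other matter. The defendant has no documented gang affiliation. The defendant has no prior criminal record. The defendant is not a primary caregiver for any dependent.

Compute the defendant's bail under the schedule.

$205,800

Base amounts from the schedule: stalking $33,000; second-degree assault $122,500; child endangerment $96,200; commercial burglary $101,500.
Stacking rule: highest base plus $24,500 per additional charge. Highest is second-degree assault at $122,500; 3 additional charges → +$73,500. Combined base = $196,000.
Firearm was used or possessed during the offense (+50%): $196,000 × 1.5 = $294,000.
No prior criminal record (−30%): $294,000 × 0.7 = $205,800.
$205,800 is within the $250,000 maximum.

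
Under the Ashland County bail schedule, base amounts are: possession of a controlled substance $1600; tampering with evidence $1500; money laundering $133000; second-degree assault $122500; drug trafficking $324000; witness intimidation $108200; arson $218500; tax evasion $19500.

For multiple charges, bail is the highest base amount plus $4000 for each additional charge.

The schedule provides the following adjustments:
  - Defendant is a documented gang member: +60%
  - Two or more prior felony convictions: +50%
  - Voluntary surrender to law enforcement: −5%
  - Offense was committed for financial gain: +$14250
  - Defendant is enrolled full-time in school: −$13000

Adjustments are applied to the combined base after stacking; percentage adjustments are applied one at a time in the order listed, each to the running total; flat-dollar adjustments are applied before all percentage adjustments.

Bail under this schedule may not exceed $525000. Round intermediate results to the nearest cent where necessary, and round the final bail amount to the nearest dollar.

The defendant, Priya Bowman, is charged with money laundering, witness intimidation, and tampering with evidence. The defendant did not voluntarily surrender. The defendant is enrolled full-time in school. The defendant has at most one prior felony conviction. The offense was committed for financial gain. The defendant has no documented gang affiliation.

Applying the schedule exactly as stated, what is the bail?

$142250

Base amounts from the schedule: money laundering $133000; witness intimidation $108200; tampering with evidence $1500.
Stacking rule: highest base plus $4000 per additional charge. Highest is money laundering at $133000; 2 additional charges → +$8000. Combined base = $141000.
Offense was committed for financial gain (+$14250 flat): $141000 + $14250 = $155250.
Defendant is enrolled full-time in school (−$13000 flat): $155250 − $13000 = $142250.
$142250 is within the $525000 maximum.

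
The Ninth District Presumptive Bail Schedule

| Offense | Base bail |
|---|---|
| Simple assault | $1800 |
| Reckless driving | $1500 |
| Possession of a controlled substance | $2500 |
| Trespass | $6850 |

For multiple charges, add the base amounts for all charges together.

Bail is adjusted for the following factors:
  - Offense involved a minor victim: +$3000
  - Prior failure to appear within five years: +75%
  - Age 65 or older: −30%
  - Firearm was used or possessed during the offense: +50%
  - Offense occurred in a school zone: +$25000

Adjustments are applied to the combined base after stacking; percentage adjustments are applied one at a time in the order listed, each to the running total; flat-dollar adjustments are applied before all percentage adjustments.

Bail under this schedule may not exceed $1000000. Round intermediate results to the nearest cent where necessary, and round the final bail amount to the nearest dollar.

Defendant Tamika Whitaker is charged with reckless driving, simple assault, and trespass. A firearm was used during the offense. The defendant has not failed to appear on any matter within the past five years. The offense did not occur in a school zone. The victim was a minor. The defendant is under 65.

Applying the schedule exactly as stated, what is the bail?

Base amounts from the schedule: reckless driving $1500; simple assault $1800; trespass $6850.
Stacking rule: sum of all bases. $1500 + $1800 + $6850 = $10150.
Offense involved a minor victim (+$3000 flat): $10150 + $3000 = $13150.
Firearm was used or possessed during the offense (+50%): $13150 × 1.5 = $19725.
$19725 is within the $1000000 maximum.

$19725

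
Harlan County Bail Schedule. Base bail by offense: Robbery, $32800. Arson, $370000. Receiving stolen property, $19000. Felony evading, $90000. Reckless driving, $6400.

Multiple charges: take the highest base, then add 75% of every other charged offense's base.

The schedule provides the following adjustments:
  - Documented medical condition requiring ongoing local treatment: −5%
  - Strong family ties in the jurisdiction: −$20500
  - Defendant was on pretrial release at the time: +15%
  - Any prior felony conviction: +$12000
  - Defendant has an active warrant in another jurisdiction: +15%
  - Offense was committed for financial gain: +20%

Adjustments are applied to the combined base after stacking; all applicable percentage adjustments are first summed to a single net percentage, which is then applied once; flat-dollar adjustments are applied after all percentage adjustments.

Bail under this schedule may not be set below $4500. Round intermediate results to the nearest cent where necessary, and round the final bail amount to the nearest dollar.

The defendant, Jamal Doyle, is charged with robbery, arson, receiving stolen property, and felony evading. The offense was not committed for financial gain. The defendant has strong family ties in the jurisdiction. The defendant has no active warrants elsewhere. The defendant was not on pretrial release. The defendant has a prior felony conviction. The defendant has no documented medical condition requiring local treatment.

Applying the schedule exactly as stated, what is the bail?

$467850

Base amounts from the schedule: robbery $32800; arson $370000; receiving stolen property $19000; felony evading $90000.
Stacking rule: highest base plus 75% of each additional charge. Highest is arson at $370000. Additional: $32800 × 75% = $24600; $19000 × 75% = $14250; $90000 × 75% = $67500. Combined base = $370000 + $106350 = $476350.
Strong family ties in the jurisdiction (−$20500 flat): $476350 − $20500 = $455850.
Any prior felony conviction (+$12000 flat): $455850 + $12000 = $467850.
$467850 is at or above the $4500 minimum.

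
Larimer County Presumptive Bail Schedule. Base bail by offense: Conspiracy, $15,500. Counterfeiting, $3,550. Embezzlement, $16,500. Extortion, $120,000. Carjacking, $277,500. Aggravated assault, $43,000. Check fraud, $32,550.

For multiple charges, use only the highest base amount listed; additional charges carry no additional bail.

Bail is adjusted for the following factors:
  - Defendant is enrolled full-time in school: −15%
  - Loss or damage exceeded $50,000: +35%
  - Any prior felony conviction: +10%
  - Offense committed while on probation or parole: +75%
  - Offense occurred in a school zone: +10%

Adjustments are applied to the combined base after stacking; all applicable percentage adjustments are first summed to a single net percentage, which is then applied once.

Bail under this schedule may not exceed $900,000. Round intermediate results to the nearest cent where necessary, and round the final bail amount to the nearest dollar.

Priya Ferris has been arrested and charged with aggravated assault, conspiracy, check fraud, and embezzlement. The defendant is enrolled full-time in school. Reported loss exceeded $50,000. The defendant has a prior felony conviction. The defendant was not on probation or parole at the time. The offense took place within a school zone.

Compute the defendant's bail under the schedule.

$60,200

Base amounts from the schedule: aggravated assault $43,000; conspiracy $15,500; check fraud $32,550; embezzlement $16,500.
Stacking rule: use the highest base only. Highest is aggravated assault at $43,000. Combined base = $43,000.
Net percentage adjustment: −15% +35% +10% +10% = +40%. $43,000 × 1.4 = $60,200.
$60,200 is within the $900,000 maximum.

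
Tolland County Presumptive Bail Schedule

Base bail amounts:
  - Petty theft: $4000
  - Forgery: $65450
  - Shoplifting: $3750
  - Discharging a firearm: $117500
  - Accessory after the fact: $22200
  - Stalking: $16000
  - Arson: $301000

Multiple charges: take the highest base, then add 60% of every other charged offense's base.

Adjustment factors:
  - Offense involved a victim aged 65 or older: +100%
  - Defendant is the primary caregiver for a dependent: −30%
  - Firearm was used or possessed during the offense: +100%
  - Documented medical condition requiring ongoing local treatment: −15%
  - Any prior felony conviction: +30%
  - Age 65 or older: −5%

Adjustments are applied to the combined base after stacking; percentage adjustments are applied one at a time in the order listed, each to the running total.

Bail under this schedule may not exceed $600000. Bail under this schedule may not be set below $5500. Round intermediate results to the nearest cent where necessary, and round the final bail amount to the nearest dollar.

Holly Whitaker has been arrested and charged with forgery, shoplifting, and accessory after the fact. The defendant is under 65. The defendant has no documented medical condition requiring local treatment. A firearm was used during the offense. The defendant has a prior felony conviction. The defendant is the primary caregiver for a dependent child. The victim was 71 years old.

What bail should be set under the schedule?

$294913

Base amounts from the schedule: forgery $65450; shoplifting $3750; accessory after the fact $22200.
Stacking rule: highest base plus 60% of each additional charge. Highest is forgery at $65450. Additional: $3750 × 60% = $2250; $22200 × 60% = $13320. Combined base = $65450 + $15570 = $81020.
Offense involved a victim aged 65 or older (+100%): $81020 × 2 = $162040.
Defendant is the primary caregiver for a dependent (−30%): $162040 × 0.7 = $113428.
Firearm was used or possessed during the offense (+100%): $113428 × 2 = $226856.
Any prior felony conviction (+30%): $226856 × 1.3 = $294912.80.
$294912.80 is within the $600000 maximum.
$294912.80 is at or above the $5500 minimum.
Rounded to the nearest dollar: $294913.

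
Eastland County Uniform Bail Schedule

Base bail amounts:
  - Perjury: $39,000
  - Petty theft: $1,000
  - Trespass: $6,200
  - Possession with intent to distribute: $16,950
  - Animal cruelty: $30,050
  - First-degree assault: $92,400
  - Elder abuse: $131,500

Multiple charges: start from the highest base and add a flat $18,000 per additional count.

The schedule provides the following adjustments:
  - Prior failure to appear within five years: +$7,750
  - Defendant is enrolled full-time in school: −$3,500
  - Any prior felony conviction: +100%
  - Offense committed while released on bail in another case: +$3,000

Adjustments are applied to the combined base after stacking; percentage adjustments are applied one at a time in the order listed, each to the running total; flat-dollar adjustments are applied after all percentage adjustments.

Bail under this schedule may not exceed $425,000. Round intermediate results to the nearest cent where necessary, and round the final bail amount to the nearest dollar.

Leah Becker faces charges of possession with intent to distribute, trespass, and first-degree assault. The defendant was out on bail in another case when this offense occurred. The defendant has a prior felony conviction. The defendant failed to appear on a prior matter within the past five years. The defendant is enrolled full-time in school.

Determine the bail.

Base amounts from the schedule: possession with intent to distribute $16,950; trespass $6,200; first-degree assault $92,400.
Stacking rule: highest base plus $18,000 per additional charge. Highest is first-degree assault at $92,400; 2 additional charges → +$36,000. Combined base = $128,400.
Any prior felony conviction (+100%): $128,400 × 2 = $256,800.
Prior failure to appear within five years (+$7,750 flat): $256,800 + $7,750 = $264,550.
Defendant is enrolled full-time in school (−$3,500 flat): $264,550 − $3,500 = $261,050.
Offense committed while released on bail in another case (+$3,000 flat): $261,050 + $3,000 = $264,050.
$264,050 is within the $425,000 maximum.

$264,050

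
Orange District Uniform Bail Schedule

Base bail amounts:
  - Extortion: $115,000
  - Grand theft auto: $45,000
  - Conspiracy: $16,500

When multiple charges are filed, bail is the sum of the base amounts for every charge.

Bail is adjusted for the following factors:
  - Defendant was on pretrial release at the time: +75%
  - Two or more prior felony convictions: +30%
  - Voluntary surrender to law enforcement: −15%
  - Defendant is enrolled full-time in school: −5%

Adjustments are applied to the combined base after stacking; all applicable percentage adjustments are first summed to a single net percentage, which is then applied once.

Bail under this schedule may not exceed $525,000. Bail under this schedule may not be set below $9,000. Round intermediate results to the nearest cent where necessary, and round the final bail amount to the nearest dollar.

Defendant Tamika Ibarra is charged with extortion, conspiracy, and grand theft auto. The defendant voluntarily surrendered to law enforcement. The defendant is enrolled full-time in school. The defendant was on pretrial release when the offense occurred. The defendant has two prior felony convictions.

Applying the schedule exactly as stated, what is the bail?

$326,525

Base amounts from the schedule: extortion $115,000; conspiracy $16,500; grand theft auto $45,000.
Stacking rule: sum of all bases. $115,000 + $16,500 + $45,000 = $176,500.
Net percentage adjustment: +75% +30% −15% −5% = +85%. $176,500 × 1.85 = $326,525.
$326,525 is within the $525,000 maximum.
$326,525 is at or above the $9,000 minimum.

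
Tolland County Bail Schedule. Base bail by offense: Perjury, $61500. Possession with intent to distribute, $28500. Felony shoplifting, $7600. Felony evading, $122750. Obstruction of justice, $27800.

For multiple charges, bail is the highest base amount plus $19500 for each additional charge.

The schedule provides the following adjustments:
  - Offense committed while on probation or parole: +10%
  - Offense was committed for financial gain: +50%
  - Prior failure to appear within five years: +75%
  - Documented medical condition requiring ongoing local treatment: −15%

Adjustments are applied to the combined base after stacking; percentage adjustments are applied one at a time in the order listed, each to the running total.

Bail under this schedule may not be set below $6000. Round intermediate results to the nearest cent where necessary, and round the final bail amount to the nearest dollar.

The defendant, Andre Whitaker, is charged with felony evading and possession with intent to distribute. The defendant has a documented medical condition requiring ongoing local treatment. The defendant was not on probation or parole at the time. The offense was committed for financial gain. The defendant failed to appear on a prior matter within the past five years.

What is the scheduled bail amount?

$317395

Base amounts from the schedule: felony evading $122750; possession with intent to distribute $28500.
Stacking rule: highest base plus $19500 per additional charge. Highest is felony evading at $122750; 1 additional charge → +$19500. Combined base = $142250.
Offense was committed for financial gain (+50%): $142250 × 1.5 = $213375.
Prior failure to appear within five years (+75%): $213375 × 1.75 = $373406.25.
Documented medical condition requiring ongoing local treatment (−15%): $373406.25 × 0.85 = $317395.31.
$317395.31 is at or above the $6000 minimum.
Rounded to the nearest dollar: $317395.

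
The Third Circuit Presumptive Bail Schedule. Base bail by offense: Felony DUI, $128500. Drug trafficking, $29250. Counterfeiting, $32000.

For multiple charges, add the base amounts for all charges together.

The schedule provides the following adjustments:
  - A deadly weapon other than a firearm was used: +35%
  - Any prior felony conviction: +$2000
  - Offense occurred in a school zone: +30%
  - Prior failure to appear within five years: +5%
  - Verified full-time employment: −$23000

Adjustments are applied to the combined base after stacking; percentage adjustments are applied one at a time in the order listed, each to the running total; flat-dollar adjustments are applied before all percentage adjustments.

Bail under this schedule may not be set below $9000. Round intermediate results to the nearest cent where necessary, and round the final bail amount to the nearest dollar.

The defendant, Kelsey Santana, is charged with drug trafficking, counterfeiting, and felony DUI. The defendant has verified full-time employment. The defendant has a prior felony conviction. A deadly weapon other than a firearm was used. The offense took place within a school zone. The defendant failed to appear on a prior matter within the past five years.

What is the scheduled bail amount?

Base amounts from the schedule: drug trafficking $29250; counterfeiting $32000; felony DUI $128500.
Stacking rule: sum of all bases. $29250 + $32000 + $128500 = $189750.
Any prior felony conviction (+$2000 flat): $189750 + $2000 = $191750.
Verified full-time employment (−$23000 flat): $191750 − $23000 = $168750.
A deadly weapon other than a firearm was used (+35%): $168750 × 1.35 = $227812.50.
Offense occurred in a school zone (+30%): $227812.50 × 1.3 = $296156.25.
Prior failure to appear within five years (+5%): $296156.25 × 1.05 = $310964.06.
$310964.06 is at or above the $9000 minimum.
Rounded to the nearest dollar: $310964.

$310964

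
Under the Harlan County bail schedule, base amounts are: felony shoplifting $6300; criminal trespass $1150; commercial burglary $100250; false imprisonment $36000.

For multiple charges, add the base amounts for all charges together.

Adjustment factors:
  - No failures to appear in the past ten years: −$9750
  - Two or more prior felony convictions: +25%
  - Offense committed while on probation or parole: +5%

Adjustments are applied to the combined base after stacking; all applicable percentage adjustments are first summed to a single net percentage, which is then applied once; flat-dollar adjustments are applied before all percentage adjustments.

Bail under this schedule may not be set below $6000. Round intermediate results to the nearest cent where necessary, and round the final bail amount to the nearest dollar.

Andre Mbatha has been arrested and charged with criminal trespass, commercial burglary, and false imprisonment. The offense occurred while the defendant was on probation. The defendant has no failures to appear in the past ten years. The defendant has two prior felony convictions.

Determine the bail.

$165945

Base amounts from the schedule: criminal trespass $1150; commercial burglary $100250; false imprisonment $36000.
Stacking rule: sum of all bases. $1150 + $100250 + $36000 = $137400.
No failures to appear in the past ten years (−$9750 flat): $137400 − $9750 = $127650.
Net percentage adjustment: +25% +5% = +30%. $127650 × 1.3 = $165945.
$165945 is at or above the $6000 minimum.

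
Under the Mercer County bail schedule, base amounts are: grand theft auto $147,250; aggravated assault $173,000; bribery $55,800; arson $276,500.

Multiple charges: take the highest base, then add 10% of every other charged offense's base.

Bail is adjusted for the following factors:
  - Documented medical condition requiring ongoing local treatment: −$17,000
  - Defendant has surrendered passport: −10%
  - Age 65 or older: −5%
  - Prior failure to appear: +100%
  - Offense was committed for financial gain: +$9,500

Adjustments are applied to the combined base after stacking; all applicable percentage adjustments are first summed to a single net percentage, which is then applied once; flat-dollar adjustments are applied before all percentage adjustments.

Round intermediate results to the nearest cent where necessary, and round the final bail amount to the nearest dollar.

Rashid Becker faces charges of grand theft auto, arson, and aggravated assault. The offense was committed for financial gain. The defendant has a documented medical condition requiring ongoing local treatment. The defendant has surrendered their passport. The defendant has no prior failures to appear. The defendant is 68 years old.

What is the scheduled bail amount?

Base amounts from the schedule: grand theft auto $147,250; arson $276,500; aggravated assault $173,000.
Stacking rule: highest base plus 10% of each additional charge. Highest is arson at $276,500. Additional: $147,250 × 10% = $14,725; $173,000 × 10% = $17,300. Combined base = $276,500 + $32,025 = $308,525.
Documented medical condition requiring ongoing local treatment (−$17,000 flat): $308,525 − $17,000 = $291,525.
Offense was committed for financial gain (+$9,500 flat): $291,525 + $9,500 = $301,025.
Net percentage adjustment: −10% −5% = −15%. $301,025 × 0.85 = $255,871.25.
Rounded to the nearest dollar: $255,871.

$255,871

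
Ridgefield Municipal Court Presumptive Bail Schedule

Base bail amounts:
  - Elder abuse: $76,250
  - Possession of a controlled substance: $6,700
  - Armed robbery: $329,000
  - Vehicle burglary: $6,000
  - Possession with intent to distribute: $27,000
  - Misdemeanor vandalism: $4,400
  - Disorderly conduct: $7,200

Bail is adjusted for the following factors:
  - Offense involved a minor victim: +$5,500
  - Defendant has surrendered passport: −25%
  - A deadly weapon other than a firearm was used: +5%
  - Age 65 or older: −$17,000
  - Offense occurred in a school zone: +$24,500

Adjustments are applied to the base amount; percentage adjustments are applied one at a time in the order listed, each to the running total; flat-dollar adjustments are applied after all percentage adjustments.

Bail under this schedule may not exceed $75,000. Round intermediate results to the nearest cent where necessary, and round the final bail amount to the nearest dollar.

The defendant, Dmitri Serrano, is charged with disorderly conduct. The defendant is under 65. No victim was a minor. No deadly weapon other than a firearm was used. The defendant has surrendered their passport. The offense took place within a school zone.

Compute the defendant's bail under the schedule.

Base amounts from the schedule: disorderly conduct $7,200.
Single charge. Combined base = $7,200.
Defendant has surrendered passport (−25%): $7,200 × 0.75 = $5,400.
Offense occurred in a school zone (+$24,500 flat): $5,400 + $24,500 = $29,900.
$29,900 is within the $75,000 maximum.

$29,900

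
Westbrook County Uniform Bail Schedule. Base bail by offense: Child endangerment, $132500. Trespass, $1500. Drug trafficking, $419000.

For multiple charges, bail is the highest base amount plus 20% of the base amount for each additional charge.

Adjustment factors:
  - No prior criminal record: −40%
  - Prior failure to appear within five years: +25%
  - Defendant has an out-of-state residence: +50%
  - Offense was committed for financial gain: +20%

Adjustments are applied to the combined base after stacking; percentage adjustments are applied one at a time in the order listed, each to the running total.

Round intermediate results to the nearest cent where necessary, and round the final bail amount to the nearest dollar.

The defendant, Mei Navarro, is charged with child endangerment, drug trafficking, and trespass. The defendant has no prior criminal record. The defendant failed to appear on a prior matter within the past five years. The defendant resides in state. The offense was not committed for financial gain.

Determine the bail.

$334350

Base amounts from the schedule: child endangerment $132500; drug trafficking $419000; trespass $1500.
Stacking rule: highest base plus 20% of each additional charge. Highest is drug trafficking at $419000. Additional: $132500 × 20% = $26500; $1500 × 20% = $300. Combined base = $419000 + $26800 = $445800.
No prior criminal record (−40%): $445800 × 0.6 = $267480.
Prior failure to appear within five years (+25%): $267480 × 1.25 = $334350.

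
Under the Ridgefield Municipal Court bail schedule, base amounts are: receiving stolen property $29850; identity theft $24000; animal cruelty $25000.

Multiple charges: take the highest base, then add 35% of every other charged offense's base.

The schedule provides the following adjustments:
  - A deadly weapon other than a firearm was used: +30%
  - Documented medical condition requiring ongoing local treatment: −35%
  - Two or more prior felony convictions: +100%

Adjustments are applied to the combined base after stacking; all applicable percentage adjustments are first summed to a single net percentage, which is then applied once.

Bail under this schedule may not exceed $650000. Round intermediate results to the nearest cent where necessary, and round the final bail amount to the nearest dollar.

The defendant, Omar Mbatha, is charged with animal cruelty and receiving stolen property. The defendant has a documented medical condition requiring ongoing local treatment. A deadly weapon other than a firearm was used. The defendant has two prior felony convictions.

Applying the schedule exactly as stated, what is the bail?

$75270

Base amounts from the schedule: animal cruelty $25000; receiving stolen property $29850.
Stacking rule: highest base plus 35% of each additional charge. Highest is receiving stolen property at $29850. Additional: $25000 × 35% = $8750. Combined base = $29850 + $8750 = $38600.
Net percentage adjustment: +30% −35% +100% = +95%. $38600 × 1.95 = $75270.
$75270 is within the $650000 maximum.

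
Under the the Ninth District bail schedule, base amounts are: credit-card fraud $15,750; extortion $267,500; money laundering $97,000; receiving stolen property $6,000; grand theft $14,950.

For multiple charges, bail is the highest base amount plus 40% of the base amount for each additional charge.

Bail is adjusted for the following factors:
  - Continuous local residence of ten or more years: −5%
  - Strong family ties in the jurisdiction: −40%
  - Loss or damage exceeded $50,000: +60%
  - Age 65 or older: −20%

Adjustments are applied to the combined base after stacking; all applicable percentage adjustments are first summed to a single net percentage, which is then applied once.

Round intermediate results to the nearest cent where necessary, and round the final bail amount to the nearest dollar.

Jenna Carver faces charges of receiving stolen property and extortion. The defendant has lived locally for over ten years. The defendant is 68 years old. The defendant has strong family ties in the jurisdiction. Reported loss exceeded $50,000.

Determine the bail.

$256,405

Base amounts from the schedule: receiving stolen property $6,000; extortion $267,500.
Stacking rule: highest base plus 40% of each additional charge. Highest is extortion at $267,500. Additional: $6,000 × 40% = $2,400. Combined base = $267,500 + $2,400 = $269,900.
Net percentage adjustment: −5% −40% +60% −20% = −5%. $269,900 × 0.95 = $256,405.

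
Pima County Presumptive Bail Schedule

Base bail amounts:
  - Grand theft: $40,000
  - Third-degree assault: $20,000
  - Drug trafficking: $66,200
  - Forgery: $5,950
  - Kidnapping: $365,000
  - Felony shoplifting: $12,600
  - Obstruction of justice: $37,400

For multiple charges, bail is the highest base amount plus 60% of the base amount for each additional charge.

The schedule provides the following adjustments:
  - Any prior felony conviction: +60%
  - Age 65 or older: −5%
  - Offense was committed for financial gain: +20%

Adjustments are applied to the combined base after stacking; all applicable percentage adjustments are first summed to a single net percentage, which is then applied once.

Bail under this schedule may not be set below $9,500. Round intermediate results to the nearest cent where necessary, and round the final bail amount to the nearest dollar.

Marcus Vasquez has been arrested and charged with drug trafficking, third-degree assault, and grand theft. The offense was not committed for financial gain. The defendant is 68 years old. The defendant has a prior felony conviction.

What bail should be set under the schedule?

Base amounts from the schedule: drug trafficking $66,200; third-degree assault $20,000; grand theft $40,000.
Stacking rule: highest base plus 60% of each additional charge. Highest is drug trafficking at $66,200. Additional: $20,000 × 60% = $12,000; $40,000 × 60% = $24,000. Combined base = $66,200 + $36,000 = $102,200.
Net percentage adjustment: +60% −5% = +55%. $102,200 × 1.55 = $158,410.
$158,410 is at or above the $9,500 minimum.

$158,410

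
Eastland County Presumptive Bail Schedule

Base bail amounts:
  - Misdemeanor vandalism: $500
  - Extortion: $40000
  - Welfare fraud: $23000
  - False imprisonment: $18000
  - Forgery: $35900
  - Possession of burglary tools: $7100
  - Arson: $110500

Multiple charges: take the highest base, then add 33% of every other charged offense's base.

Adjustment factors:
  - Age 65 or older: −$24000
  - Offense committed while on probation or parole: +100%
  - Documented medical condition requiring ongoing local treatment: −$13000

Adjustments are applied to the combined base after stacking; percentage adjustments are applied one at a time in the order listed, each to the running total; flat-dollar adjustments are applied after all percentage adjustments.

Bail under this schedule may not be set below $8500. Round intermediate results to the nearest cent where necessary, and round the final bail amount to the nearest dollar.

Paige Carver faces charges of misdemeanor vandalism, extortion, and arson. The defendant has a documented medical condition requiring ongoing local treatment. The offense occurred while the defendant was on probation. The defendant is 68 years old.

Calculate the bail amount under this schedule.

Base amounts from the schedule: misdemeanor vandalism $500; extortion $40000; arson $110500.
Stacking rule: highest base plus 33% of each additional charge. Highest is arson at $110500. Additional: $500 × 33% = $165; $40000 × 33% = $13200. Combined base = $110500 + $13365 = $123865.
Offense committed while on probation or parole (+100%): $123865 × 2 = $247730.
Age 65 or older (−$24000 flat): $247730 − $24000 = $223730.
Documented medical condition requiring ongoing local treatment (−$13000 flat): $223730 − $13000 = $210730.
$210730 is at or above the $8500 minimum.

$210730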